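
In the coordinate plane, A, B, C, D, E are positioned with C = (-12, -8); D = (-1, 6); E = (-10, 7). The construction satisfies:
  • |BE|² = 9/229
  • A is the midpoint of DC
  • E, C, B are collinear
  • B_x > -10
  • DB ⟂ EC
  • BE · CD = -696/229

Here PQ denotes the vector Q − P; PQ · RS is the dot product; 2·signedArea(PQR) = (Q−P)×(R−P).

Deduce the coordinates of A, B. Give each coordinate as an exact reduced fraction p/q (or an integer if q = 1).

1. A_x = -13/2  [A is the midpoint of DC]
2. A_y = -1  [A is the midpoint of DC]
   → A = (-13/2, -1)
3. B_x = -2284/229  [E, C, B are collinear ∩ DB ⟂ EC]
4. B_y = 1648/229  [E, C, B are collinear ∩ DB ⟂ EC]
   → B = (-2284/229, 1648/229)

A = (-13/2, -1)
B = (-2284/229, 1648/229)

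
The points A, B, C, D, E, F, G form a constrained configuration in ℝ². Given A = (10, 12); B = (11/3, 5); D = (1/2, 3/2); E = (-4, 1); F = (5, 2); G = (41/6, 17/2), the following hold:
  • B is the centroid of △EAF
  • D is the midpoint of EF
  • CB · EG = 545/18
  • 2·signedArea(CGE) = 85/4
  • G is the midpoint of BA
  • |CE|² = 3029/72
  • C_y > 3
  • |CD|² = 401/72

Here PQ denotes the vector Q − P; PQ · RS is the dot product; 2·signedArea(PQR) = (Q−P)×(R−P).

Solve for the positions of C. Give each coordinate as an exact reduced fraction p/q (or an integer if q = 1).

C = (25/12, 13/4)

1. C_x = 25/12  [CB · EG = 545/18 ∩ 2·signedArea(CGE) = 85/4]
2. C_y = 13/4  [CB · EG = 545/18 ∩ 2·signedArea(CGE) = 85/4]
   → C = (25/12, 13/4)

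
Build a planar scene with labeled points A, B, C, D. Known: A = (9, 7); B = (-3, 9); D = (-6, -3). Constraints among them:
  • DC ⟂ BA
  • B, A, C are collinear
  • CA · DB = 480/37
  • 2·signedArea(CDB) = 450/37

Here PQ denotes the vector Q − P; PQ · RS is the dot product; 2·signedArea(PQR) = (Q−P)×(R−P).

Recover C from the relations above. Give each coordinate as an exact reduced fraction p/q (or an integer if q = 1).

1. C_x = -147/37  [B, A, C are collinear ∩ DC ⟂ BA]
2. C_y = 339/37  [B, A, C are collinear ∩ DC ⟂ BA]
   → C = (-147/37, 339/37)

C = (-147/37, 339/37)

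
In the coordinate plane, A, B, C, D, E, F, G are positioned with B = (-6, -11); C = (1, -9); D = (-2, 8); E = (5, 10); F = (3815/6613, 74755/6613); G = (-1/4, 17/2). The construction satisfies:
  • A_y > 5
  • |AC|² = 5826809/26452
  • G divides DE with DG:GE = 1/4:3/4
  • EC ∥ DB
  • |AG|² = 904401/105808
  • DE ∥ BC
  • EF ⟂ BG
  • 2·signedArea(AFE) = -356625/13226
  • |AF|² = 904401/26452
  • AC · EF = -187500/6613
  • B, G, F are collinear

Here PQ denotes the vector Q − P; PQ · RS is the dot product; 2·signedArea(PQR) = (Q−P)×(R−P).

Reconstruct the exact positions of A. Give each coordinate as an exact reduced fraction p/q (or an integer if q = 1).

A = (-14243/13226, 37666/6613)

1. A_x = -14243/13226  [2·signedArea(AFE) = -356625/13226 ∩ AC · EF = -187500/6613]
2. A_y = 37666/6613  [2·signedArea(AFE) = -356625/13226 ∩ AC · EF = -187500/6613]
   → A = (-14243/13226, 37666/6613)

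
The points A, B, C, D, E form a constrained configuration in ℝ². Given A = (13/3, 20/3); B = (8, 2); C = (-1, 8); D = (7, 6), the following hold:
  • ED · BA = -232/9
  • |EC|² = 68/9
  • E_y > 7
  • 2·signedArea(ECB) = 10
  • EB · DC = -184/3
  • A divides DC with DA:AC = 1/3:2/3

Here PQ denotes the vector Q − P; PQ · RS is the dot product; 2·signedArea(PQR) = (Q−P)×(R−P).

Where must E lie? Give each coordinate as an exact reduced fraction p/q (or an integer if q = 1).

E = (5/3, 22/3)

1. E_x = 5/3  [2·signedArea(ECB) = 10 ∩ EB · DC = -184/3]
2. E_y = 22/3  [2·signedArea(ECB) = 10 ∩ EB · DC = -184/3]
   → E = (5/3, 22/3)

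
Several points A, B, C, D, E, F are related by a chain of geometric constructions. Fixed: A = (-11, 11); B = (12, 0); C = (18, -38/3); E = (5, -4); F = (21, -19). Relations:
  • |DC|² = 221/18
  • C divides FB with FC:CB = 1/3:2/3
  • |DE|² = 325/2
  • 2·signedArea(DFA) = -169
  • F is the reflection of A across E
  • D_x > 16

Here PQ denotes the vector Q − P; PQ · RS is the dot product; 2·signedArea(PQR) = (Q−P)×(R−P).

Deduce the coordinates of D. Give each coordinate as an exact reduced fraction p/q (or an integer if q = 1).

D = (33/2, -19/2)

1. D_x = 33/2  [line -30·x + -32·y + 191 = 0 ∩ |DE|² = 325/2]
2. D_y = -19/2  [line -30·x + -32·y + 191 = 0 ∩ |DE|² = 325/2]
   → D = (33/2, -19/2)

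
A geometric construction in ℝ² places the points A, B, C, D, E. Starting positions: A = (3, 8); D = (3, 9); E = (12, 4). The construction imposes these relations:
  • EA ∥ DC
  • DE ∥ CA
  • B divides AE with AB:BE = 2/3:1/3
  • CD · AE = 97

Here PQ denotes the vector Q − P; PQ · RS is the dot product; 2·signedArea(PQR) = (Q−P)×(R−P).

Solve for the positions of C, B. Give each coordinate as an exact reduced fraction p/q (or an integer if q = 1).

B = (9, 16/3)
C = (-6, 13)

1. C_x = -6  [DE ∥ CA ∩ EA ∥ DC]
2. C_y = 13  [DE ∥ CA ∩ EA ∥ DC]
   → C = (-6, 13)
3. B_x = 9  [B divides AE with AB:BE = 2/3:1/3]
4. B_y = 16/3  [B divides AE with AB:BE = 2/3:1/3]
   → B = (9, 16/3)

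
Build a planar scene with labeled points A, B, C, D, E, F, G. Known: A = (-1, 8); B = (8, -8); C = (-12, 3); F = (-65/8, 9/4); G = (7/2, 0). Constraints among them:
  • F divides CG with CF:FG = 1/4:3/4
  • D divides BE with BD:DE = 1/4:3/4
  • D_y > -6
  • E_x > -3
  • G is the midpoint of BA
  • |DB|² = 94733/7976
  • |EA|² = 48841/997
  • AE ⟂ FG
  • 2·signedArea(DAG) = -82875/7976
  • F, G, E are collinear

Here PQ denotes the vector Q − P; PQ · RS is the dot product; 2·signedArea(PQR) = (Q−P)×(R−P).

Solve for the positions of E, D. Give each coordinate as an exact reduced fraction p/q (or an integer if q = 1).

1. E_x = -2323/997  [F, G, E are collinear ∩ AE ⟂ FG]
2. E_y = 1125/997  [F, G, E are collinear ∩ AE ⟂ FG]
   → E = (-2323/997, 1125/997)
3. D_x = 21605/3988  [D divides BE with BD:DE = 1/4:3/4]
4. D_y = -22803/3988  [D divides BE with BD:DE = 1/4:3/4]
   → D = (21605/3988, -22803/3988)

D = (21605/3988, -22803/3988)
E = (-2323/997, 1125/997)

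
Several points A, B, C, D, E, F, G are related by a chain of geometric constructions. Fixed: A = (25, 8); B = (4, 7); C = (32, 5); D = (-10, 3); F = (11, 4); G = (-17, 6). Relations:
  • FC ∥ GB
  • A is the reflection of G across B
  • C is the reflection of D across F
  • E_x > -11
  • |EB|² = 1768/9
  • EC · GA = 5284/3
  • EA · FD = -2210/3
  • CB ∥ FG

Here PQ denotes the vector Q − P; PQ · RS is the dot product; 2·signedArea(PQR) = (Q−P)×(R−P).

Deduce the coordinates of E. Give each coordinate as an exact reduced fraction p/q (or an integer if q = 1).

E = (-10, 19/3)

1. E_x = -10  [line 21·x + 1·y + 611/3 = 0 ∩ |EB|² = 1768/9]
2. E_y = 19/3  [line 21·x + 1·y + 611/3 = 0 ∩ |EB|² = 1768/9]
   → E = (-10, 19/3)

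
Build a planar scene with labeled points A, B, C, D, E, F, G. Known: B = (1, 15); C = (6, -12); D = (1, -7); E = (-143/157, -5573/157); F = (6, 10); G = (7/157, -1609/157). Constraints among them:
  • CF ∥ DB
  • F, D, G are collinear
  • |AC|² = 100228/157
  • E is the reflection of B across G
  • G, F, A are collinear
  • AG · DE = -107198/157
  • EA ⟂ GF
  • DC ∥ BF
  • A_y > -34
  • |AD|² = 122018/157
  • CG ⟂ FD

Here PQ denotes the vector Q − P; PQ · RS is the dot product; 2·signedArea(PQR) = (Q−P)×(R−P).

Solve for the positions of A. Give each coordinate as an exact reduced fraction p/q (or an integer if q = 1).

A = (-1078/157, -5298/157)

1. A_x = -1078/157  [G, F, A are collinear ∩ EA ⟂ GF]
2. A_y = -5298/157  [G, F, A are collinear ∩ EA ⟂ GF]
   → A = (-1078/157, -5298/157)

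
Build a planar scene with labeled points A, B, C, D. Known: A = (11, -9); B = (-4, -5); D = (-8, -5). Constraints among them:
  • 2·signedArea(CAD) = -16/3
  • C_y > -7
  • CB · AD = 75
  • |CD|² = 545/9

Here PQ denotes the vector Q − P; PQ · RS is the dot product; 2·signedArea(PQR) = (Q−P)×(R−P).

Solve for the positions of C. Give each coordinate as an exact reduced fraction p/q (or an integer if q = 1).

1. C_x = -1/3  [CB · AD = 75 ∩ 2·signedArea(CAD) = -16/3]
2. C_y = -19/3  [CB · AD = 75 ∩ 2·signedArea(CAD) = -16/3]
   → C = (-1/3, -19/3)

C = (-1/3, -19/3)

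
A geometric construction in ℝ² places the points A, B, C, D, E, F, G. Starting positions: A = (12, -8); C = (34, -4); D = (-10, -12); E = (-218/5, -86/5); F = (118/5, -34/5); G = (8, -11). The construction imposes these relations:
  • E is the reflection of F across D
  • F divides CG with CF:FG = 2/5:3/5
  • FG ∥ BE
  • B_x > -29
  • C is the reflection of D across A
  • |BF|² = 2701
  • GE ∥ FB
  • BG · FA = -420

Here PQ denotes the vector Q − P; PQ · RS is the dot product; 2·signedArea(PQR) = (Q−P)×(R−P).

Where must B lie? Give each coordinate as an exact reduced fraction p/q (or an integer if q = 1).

1. B_x = -28  [FG ∥ BE ∩ GE ∥ FB]
2. B_y = -13  [FG ∥ BE ∩ GE ∥ FB]
   → B = (-28, -13)

B = (-28, -13)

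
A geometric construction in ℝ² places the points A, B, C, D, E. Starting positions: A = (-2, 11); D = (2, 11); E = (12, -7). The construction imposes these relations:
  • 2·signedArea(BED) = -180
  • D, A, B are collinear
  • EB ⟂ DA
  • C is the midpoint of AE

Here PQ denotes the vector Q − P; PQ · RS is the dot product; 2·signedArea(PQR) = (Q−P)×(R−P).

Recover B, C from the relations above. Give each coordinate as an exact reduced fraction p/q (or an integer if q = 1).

B = (12, 11)
C = (5, 2)

1. B_x = 12  [D, A, B are collinear ∩ EB ⟂ DA]
2. B_y = 11  [D, A, B are collinear ∩ EB ⟂ DA]
   → B = (12, 11)
3. C_x = 5  [C is the midpoint of AE]
4. C_y = 2  [C is the midpoint of AE]
   → C = (5, 2)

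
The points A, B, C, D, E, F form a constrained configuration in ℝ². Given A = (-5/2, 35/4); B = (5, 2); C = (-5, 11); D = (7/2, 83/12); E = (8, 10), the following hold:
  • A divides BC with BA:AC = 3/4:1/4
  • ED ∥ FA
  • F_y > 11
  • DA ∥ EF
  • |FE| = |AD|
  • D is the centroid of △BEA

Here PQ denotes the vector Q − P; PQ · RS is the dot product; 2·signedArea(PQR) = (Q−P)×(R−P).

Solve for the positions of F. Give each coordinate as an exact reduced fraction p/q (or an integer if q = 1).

1. F_x = 2  [ED ∥ FA ∩ DA ∥ EF]
2. F_y = 71/6  [ED ∥ FA ∩ DA ∥ EF]
   → F = (2, 71/6)

F = (2, 71/6)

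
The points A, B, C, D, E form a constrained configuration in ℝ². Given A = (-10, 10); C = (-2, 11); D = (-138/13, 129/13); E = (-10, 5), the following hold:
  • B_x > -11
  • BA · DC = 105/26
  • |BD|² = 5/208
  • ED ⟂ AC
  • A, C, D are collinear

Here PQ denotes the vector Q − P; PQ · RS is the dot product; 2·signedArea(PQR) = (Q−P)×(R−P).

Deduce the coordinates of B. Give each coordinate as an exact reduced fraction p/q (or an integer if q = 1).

1. B_x = -136/13  [line -112/13·x + -14/13·y + -2065/26 = 0 ∩ |BD|² = 5/208]
2. B_y = 517/52  [line -112/13·x + -14/13·y + -2065/26 = 0 ∩ |BD|² = 5/208]
   → B = (-136/13, 517/52)

B = (-136/13, 517/52)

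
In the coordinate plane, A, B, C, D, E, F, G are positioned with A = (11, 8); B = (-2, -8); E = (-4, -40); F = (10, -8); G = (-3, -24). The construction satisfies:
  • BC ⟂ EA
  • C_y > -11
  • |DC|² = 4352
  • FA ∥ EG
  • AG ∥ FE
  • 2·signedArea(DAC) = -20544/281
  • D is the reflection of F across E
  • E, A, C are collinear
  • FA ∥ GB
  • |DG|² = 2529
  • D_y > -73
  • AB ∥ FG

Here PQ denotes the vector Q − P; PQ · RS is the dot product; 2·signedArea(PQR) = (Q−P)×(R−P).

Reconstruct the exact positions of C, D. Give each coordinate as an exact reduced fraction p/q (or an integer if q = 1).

C = (1486/281, -2888/281)
D = (-18, -72)

1. C_x = 1486/281  [E, A, C are collinear ∩ BC ⟂ EA]
2. C_y = -2888/281  [E, A, C are collinear ∩ BC ⟂ EA]
   → C = (1486/281, -2888/281)
3. D_x = -18  [D is the reflection of F across E]
4. D_y = -72  [D is the reflection of F across E]
   → D = (-18, -72)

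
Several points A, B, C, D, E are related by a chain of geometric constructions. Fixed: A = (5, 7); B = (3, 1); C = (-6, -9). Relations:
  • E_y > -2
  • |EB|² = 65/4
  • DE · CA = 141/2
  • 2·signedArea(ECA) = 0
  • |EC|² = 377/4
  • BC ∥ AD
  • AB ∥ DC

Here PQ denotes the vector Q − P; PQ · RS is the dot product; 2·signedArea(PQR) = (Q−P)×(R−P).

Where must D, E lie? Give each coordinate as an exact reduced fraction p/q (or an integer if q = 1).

D = (-4, -3)
E = (-1/2, -1)

1. D_x = -4  [AB ∥ DC ∩ BC ∥ AD]
2. D_y = -3  [AB ∥ DC ∩ BC ∥ AD]
   → D = (-4, -3)
3. E_x = -1/2  [2·signedArea(ECA) = 0 ∩ DE · CA = 141/2]
4. E_y = -1  [2·signedArea(ECA) = 0 ∩ DE · CA = 141/2]
   → E = (-1/2, -1)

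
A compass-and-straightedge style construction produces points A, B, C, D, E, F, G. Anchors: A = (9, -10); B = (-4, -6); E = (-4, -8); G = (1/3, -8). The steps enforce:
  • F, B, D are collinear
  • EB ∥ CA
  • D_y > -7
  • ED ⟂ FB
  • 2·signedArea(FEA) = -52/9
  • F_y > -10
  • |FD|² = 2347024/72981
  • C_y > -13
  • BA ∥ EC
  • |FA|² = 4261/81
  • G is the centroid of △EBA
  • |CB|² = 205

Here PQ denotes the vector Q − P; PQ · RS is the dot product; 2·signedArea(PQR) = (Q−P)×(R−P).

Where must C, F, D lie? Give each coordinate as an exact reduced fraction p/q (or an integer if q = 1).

1. C_x = 9  [EB ∥ CA ∩ BA ∥ EC]
2. C_y = -12  [EB ∥ CA ∩ BA ∥ EC]
   → C = (9, -12)
3. F_x = 16/9  [line 2·x + 13·y + 1060/9 = 0 ∩ |FA|² = 4261/81]
4. F_y = -28/3  [line 2·x + 13·y + 1060/9 = 0 ∩ |FA|² = 4261/81]
   → F = (16/9, -28/3)
5. D_x = -2824/901  [F, B, D are collinear ∩ ED ⟂ FB]
6. D_y = -5856/901  [F, B, D are collinear ∩ ED ⟂ FB]
   → D = (-2824/901, -5856/901)

C = (9, -12)
D = (-2824/901, -5856/901)
F = (16/9, -28/3)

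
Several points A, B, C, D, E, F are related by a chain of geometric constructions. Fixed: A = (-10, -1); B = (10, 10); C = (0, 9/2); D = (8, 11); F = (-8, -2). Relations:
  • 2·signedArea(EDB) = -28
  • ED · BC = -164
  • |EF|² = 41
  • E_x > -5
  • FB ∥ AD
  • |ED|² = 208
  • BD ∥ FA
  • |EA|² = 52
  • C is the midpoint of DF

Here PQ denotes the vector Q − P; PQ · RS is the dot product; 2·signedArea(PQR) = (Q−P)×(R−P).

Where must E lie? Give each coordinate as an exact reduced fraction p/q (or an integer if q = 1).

1. E_x = -4  [2·signedArea(EDB) = -28 ∩ ED · BC = -164]
2. E_y = 3  [2·signedArea(EDB) = -28 ∩ ED · BC = -164]
   → E = (-4, 3)

E = (-4, 3)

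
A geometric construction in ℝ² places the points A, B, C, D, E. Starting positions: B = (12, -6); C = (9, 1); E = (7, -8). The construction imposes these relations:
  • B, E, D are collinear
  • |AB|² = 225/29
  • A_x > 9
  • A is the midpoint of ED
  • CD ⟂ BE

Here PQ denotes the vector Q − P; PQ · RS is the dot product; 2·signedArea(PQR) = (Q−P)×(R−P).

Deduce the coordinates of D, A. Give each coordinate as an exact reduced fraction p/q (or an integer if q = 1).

1. D_x = 343/29  [B, E, D are collinear ∩ CD ⟂ BE]
2. D_y = -176/29  [B, E, D are collinear ∩ CD ⟂ BE]
   → D = (343/29, -176/29)
3. A_x = 273/29  [A is the midpoint of ED]
4. A_y = -204/29  [A is the midpoint of ED]
   → A = (273/29, -204/29)

A = (273/29, -204/29)
D = (343/29, -176/29)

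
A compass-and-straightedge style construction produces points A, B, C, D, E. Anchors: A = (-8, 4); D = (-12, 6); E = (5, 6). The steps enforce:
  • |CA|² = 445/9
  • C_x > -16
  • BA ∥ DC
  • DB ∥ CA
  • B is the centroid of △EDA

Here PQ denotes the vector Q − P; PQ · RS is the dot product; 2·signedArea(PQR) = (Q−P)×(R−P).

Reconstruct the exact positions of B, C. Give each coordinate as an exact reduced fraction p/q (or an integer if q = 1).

B = (-5, 16/3)
C = (-15, 14/3)

1. B_x = -5  [B is the centroid of △EDA]
2. B_y = 16/3  [B is the centroid of △EDA]
   → B = (-5, 16/3)
3. C_x = -15  [DB ∥ CA ∩ BA ∥ DC]
4. C_y = 14/3  [DB ∥ CA ∩ BA ∥ DC]
   → C = (-15, 14/3)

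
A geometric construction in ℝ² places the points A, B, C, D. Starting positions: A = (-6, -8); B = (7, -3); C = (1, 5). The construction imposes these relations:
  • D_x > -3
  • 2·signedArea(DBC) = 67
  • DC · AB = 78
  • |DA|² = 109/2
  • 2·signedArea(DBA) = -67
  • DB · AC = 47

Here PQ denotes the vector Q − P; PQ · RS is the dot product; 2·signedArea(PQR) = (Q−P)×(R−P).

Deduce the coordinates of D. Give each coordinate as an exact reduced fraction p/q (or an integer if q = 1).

1. D_x = -5/2  [DC · AB = 78 ∩ DB · AC = 47]
2. D_y = -3/2  [DC · AB = 78 ∩ DB · AC = 47]
   → D = (-5/2, -3/2)

D = (-5/2, -3/2)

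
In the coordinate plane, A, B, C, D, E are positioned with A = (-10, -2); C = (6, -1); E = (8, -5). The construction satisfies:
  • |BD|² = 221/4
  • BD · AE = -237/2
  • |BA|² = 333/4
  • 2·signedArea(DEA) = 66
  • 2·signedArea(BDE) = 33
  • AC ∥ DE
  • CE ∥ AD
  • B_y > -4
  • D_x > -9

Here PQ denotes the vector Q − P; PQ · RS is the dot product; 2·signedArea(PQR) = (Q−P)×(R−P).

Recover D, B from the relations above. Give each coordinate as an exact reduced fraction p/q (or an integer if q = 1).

1. D_x = -8  [AC ∥ DE ∩ CE ∥ AD]
2. D_y = -6  [AC ∥ DE ∩ CE ∥ AD]
   → D = (-8, -6)
3. B_x = -1  [2·signedArea(BDE) = 33 ∩ BD · AE = -237/2]
4. B_y = -7/2  [2·signedArea(BDE) = 33 ∩ BD · AE = -237/2]
   → B = (-1, -7/2)

B = (-1, -7/2)
D = (-8, -6)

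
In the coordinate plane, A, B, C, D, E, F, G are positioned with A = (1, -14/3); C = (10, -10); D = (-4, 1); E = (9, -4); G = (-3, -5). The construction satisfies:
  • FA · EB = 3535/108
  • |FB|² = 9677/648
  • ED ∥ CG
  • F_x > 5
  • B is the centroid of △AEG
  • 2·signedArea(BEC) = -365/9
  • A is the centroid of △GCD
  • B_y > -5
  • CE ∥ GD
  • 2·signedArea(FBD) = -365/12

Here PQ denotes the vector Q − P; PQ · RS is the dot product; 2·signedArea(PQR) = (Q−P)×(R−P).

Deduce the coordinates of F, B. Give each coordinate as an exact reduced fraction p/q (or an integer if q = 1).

B = (7/3, -41/9)
F = (23/4, -11/4)

1. B_x = 7/3  [B is the centroid of △AEG]
2. B_y = -41/9  [B is the centroid of △AEG]
   → B = (7/3, -41/9)
3. F_x = 23/4  [FA · EB = 3535/108 ∩ 2·signedArea(FBD) = -365/12]
4. F_y = -11/4  [FA · EB = 3535/108 ∩ 2·signedArea(FBD) = -365/12]
   → F = (23/4, -11/4)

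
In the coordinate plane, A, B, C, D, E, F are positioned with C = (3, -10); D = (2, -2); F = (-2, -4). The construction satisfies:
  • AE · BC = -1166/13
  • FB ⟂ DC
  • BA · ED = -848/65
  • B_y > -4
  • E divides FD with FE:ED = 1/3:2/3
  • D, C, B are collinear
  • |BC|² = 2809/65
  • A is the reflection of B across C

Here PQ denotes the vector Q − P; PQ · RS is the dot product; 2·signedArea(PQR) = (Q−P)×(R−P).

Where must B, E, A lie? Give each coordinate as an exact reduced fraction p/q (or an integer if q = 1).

1. B_x = 142/65  [D, C, B are collinear ∩ FB ⟂ DC]
2. B_y = -226/65  [D, C, B are collinear ∩ FB ⟂ DC]
   → B = (142/65, -226/65)
3. E_x = -2/3  [E divides FD with FE:ED = 1/3:2/3]
4. E_y = -10/3  [E divides FD with FE:ED = 1/3:2/3]
   → E = (-2/3, -10/3)
5. A_x = 248/65  [A is the reflection of B across C]
6. A_y = -1074/65  [A is the reflection of B across C]
   → A = (248/65, -1074/65)

A = (248/65, -1074/65)
B = (142/65, -226/65)
E = (-2/3, -10/3)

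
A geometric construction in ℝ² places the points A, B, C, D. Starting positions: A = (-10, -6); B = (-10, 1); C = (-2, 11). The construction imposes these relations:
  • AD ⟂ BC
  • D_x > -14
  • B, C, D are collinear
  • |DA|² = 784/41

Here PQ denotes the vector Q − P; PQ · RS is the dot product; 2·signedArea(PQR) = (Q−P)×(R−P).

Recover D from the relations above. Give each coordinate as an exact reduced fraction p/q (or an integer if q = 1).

D = (-550/41, -134/41)

1. D_x = -550/41  [B, C, D are collinear ∩ AD ⟂ BC]
2. D_y = -134/41  [B, C, D are collinear ∩ AD ⟂ BC]
   → D = (-550/41, -134/41)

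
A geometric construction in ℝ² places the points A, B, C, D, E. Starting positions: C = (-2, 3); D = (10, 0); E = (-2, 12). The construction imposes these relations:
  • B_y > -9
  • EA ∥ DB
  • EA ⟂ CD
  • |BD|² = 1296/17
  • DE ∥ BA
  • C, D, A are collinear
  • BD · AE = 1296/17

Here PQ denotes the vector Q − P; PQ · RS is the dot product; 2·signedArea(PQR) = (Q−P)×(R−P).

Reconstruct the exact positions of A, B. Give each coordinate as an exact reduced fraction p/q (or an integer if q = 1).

A = (-70/17, 60/17)
B = (134/17, -144/17)

1. A_x = -70/17  [C, D, A are collinear ∩ EA ⟂ CD]
2. A_y = 60/17  [C, D, A are collinear ∩ EA ⟂ CD]
   → A = (-70/17, 60/17)
3. B_x = 134/17  [DE ∥ BA ∩ EA ∥ DB]
4. B_y = -144/17  [DE ∥ BA ∩ EA ∥ DB]
   → B = (134/17, -144/17)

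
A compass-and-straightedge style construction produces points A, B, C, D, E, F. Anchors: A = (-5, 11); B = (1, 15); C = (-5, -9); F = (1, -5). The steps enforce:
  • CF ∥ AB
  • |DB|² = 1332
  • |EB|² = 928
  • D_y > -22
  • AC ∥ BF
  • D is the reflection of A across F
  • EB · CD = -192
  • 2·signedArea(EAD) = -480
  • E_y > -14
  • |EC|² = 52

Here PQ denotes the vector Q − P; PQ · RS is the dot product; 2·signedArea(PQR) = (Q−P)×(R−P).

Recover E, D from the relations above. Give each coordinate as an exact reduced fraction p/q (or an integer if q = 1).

1. D_x = 7  [D is the reflection of A across F]
2. D_y = -21  [D is the reflection of A across F]
   → D = (7, -21)
3. E_x = -11  [EB · CD = -192 ∩ 2·signedArea(EAD) = -480]
4. E_y = -13  [EB · CD = -192 ∩ 2·signedArea(EAD) = -480]
   → E = (-11, -13)

D = (7, -21)
E = (-11, -13)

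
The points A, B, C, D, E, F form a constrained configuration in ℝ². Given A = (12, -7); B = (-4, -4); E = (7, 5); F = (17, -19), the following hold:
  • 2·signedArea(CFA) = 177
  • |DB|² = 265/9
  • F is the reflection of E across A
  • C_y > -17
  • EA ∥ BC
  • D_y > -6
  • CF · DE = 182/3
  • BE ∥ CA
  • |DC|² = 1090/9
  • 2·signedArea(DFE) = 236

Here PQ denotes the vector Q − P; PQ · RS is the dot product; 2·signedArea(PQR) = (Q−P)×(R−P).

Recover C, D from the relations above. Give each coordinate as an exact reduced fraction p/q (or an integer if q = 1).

C = (1, -16)
D = (4/3, -5)

1. C_x = 1  [BE ∥ CA ∩ EA ∥ BC]
2. C_y = -16  [BE ∥ CA ∩ EA ∥ BC]
   → C = (1, -16)
3. D_x = 4/3  [2·signedArea(DFE) = 236 ∩ CF · DE = 182/3]
4. D_y = -5  [2·signedArea(DFE) = 236 ∩ CF · DE = 182/3]
   → D = (4/3, -5)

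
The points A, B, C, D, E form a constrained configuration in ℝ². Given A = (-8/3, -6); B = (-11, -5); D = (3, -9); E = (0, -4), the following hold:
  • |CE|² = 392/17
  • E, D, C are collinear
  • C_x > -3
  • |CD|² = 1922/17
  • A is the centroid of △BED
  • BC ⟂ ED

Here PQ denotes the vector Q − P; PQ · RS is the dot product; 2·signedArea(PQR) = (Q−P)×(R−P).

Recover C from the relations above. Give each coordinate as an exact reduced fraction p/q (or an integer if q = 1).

C = (-42/17, 2/17)

1. C_x = -42/17  [E, D, C are collinear ∩ BC ⟂ ED]
2. C_y = 2/17  [E, D, C are collinear ∩ BC ⟂ ED]
   → C = (-42/17, 2/17)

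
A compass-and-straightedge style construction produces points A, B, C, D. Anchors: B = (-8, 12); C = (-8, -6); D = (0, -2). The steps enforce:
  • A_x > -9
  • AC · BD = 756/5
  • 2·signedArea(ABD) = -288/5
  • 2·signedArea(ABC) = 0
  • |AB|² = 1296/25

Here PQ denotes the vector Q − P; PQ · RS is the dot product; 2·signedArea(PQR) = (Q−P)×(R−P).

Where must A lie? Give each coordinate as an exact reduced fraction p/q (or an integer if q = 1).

A = (-8, 24/5)

1. A_x = -8  [2·signedArea(ABC) = 0 ∩ AC · BD = 756/5]
2. A_y = 24/5  [2·signedArea(ABC) = 0 ∩ AC · BD = 756/5]
   → A = (-8, 24/5)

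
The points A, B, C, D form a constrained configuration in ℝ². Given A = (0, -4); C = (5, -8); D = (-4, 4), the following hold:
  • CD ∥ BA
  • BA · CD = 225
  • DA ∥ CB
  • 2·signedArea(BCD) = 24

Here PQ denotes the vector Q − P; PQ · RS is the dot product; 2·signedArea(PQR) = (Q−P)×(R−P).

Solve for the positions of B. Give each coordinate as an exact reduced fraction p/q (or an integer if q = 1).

1. B_x = 9  [CD ∥ BA ∩ DA ∥ CB]
2. B_y = -16  [CD ∥ BA ∩ DA ∥ CB]
   → B = (9, -16)

B = (9, -16)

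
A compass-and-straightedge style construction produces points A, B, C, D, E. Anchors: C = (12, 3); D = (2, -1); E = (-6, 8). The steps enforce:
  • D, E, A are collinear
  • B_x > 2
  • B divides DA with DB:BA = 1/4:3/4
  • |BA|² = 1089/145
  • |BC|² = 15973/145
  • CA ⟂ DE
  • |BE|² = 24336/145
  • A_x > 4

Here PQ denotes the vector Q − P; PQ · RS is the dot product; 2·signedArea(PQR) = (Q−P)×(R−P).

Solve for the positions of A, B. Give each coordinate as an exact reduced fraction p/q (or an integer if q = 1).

A = (642/145, -541/145)
B = (378/145, -244/145)

1. A_x = 642/145  [D, E, A are collinear ∩ CA ⟂ DE]
2. A_y = -541/145  [D, E, A are collinear ∩ CA ⟂ DE]
   → A = (642/145, -541/145)
3. B_x = 378/145  [B divides DA with DB:BA = 1/4:3/4]
4. B_y = -244/145  [B divides DA with DB:BA = 1/4:3/4]
   → B = (378/145, -244/145)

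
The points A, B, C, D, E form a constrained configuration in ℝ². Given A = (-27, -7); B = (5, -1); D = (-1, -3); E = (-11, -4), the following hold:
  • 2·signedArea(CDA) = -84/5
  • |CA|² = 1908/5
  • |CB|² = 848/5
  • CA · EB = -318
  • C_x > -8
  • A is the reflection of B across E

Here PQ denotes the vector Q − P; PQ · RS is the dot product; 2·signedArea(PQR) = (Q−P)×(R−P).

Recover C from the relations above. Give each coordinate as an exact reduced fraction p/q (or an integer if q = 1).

1. C_x = -39/5  [CA · EB = -318 ∩ 2·signedArea(CDA) = -84/5]
2. C_y = -17/5  [CA · EB = -318 ∩ 2·signedArea(CDA) = -84/5]
   → C = (-39/5, -17/5)

C = (-39/5, -17/5)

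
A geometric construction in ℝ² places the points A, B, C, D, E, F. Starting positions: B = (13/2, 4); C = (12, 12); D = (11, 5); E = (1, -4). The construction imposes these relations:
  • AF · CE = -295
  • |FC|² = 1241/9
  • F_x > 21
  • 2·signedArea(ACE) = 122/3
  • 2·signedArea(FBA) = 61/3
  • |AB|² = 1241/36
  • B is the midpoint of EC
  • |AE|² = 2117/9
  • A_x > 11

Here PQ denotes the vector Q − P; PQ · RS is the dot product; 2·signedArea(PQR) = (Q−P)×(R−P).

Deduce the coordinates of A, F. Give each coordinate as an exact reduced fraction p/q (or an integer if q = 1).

A = (34/3, 22/3)
F = (65/3, 56/3)

1. A_x = 34/3  [line 16·x + -11·y + -302/3 = 0 ∩ |AE|² = 2117/9]
2. A_y = 22/3  [line 16·x + -11·y + -302/3 = 0 ∩ |AE|² = 2117/9]
   → A = (34/3, 22/3)
3. F_x = 65/3  [2·signedArea(FBA) = 61/3 ∩ AF · CE = -295]
4. F_y = 56/3  [2·signedArea(FBA) = 61/3 ∩ AF · CE = -295]
   → F = (65/3, 56/3)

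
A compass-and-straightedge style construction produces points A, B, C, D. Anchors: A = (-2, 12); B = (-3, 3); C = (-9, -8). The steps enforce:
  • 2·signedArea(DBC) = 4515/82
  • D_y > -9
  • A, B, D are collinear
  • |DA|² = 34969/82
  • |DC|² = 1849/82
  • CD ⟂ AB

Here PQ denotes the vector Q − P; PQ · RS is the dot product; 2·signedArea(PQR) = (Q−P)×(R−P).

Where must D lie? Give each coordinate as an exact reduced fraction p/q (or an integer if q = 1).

D = (-351/82, -699/82)

1. D_x = -351/82  [A, B, D are collinear ∩ CD ⟂ AB]
2. D_y = -699/82  [A, B, D are collinear ∩ CD ⟂ AB]
   → D = (-351/82, -699/82)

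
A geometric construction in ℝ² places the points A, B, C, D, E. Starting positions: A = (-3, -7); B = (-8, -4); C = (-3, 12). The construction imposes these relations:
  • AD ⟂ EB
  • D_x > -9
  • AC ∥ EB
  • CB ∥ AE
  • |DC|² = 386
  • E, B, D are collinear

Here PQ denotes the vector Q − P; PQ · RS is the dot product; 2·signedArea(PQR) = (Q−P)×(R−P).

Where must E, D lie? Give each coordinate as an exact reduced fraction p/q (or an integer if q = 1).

D = (-8, -7)
E = (-8, -23)

1. E_x = -8  [AC ∥ EB ∩ CB ∥ AE]
2. E_y = -23  [AC ∥ EB ∩ CB ∥ AE]
   → E = (-8, -23)
3. D_x = -8  [E, B, D are collinear ∩ AD ⟂ EB]
4. D_y = -7  [E, B, D are collinear ∩ AD ⟂ EB]
   → D = (-8, -7)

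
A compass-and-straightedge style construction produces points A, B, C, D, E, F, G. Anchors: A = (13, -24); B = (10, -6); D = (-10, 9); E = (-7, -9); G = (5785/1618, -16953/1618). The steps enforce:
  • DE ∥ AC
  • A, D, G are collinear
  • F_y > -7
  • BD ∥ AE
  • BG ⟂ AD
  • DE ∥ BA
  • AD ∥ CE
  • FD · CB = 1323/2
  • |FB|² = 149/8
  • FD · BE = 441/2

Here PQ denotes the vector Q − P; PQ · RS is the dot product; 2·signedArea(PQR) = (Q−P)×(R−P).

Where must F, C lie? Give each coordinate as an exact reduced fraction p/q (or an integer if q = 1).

1. F_x = 23/4  [line 17·x + 3·y + -155/2 = 0 ∩ |FB|² = 149/8]
2. F_y = -27/4  [line 17·x + 3·y + -155/2 = 0 ∩ |FB|² = 149/8]
   → F = (23/4, -27/4)
3. C_x = 16  [AD ∥ CE ∩ DE ∥ AC]
4. C_y = -42  [AD ∥ CE ∩ DE ∥ AC]
   → C = (16, -42)

C = (16, -42)
F = (23/4, -27/4)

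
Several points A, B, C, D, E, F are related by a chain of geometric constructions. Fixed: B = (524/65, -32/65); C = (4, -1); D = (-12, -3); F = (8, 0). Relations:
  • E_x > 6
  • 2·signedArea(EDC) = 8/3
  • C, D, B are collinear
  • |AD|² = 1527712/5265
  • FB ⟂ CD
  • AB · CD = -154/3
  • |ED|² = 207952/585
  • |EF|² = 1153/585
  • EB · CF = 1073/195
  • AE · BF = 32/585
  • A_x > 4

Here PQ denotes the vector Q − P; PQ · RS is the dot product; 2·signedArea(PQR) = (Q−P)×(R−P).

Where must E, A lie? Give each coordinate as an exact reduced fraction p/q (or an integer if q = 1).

1. E_x = 1304/195  [EB · CF = 1073/195 ∩ 2·signedArea(EDC) = 8/3]
2. E_y = -97/195  [EB · CF = 1073/195 ∩ 2·signedArea(EDC) = 8/3]
   → E = (1304/195, -97/195)
3. A_x = 2864/585  [AE · BF = 32/585 ∩ AB · CD = -154/3]
4. A_y = -487/585  [AE · BF = 32/585 ∩ AB · CD = -154/3]
   → A = (2864/585, -487/585)

A = (2864/585, -487/585)
E = (1304/195, -97/195)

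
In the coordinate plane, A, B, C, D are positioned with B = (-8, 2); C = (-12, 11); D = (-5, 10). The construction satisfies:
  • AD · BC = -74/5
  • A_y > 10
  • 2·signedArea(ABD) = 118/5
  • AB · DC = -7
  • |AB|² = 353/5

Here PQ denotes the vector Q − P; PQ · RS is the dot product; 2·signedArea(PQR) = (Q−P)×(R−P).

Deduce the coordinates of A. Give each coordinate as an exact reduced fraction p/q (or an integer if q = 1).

1. A_x = -39/5  [AB · DC = -7 ∩ AD · BC = -74/5]
2. A_y = 52/5  [AB · DC = -7 ∩ AD · BC = -74/5]
   → A = (-39/5, 52/5)

A = (-39/5, 52/5)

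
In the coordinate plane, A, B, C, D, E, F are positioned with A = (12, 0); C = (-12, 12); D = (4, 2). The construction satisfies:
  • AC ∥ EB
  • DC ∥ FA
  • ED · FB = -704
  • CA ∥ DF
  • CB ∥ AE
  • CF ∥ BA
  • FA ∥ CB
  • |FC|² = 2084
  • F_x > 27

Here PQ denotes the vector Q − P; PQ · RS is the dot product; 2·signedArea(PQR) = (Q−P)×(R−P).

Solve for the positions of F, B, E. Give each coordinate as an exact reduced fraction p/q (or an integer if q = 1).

1. F_x = 28  [DC ∥ FA ∩ CA ∥ DF]
2. F_y = -10  [DC ∥ FA ∩ CA ∥ DF]
   → F = (28, -10)
3. B_x = -28  [CF ∥ BA ∩ FA ∥ CB]
4. B_y = 22  [CF ∥ BA ∩ FA ∥ CB]
   → B = (-28, 22)
5. E_x = -4  [AC ∥ EB ∩ CB ∥ AE]
6. E_y = 10  [AC ∥ EB ∩ CB ∥ AE]
   → E = (-4, 10)

B = (-28, 22)
E = (-4, 10)
F = (28, -10)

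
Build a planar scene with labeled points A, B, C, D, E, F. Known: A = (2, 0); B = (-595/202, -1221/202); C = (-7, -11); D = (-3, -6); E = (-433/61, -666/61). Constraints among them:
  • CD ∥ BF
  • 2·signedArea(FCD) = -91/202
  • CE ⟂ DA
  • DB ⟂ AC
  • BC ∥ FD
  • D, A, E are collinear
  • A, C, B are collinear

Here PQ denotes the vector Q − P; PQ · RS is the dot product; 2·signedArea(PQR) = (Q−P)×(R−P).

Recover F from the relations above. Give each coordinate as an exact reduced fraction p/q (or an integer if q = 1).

F = (213/202, -211/202)

1. F_x = 213/202  [BC ∥ FD ∩ CD ∥ BF]
2. F_y = -211/202  [BC ∥ FD ∩ CD ∥ BF]
   → F = (213/202, -211/202)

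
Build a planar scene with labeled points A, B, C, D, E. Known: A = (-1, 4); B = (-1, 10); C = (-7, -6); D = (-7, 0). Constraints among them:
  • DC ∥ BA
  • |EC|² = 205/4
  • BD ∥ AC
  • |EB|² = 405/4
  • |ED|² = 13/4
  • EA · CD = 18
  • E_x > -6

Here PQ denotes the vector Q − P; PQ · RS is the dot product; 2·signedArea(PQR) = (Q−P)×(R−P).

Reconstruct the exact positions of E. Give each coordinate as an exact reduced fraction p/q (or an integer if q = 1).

E = (-11/2, 1)

1. E_y = 1  [EA · CD = 18]
2. E_x = -11/2  [|EC|² = 205/4]
   → E = (-11/2, 1)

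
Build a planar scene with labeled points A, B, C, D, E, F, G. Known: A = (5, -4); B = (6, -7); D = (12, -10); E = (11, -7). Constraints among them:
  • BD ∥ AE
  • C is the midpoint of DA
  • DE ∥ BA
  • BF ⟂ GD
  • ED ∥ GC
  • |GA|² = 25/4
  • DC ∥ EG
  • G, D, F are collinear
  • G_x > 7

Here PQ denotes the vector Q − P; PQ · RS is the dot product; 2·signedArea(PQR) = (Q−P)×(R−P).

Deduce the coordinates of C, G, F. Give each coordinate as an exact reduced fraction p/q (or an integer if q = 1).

1. C_x = 17/2  [C is the midpoint of DA]
2. C_y = -7  [C is the midpoint of DA]
   → C = (17/2, -7)
3. G_x = 15/2  [ED ∥ GC ∩ DC ∥ EG]
4. G_y = -4  [ED ∥ GC ∩ DC ∥ EG]
   → G = (15/2, -4)
5. F_x = 42/5  [G, D, F are collinear ∩ BF ⟂ GD]
6. F_y = -26/5  [G, D, F are collinear ∩ BF ⟂ GD]
   → F = (42/5, -26/5)

C = (17/2, -7)
F = (42/5, -26/5)
G = (15/2, -4)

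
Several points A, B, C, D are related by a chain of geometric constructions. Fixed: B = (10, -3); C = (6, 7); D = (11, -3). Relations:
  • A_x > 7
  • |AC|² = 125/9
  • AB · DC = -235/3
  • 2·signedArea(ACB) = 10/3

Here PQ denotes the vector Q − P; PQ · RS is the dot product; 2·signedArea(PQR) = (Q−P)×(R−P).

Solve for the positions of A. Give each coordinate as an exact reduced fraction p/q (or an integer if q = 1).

1. A_x = 23/3  [2·signedArea(ACB) = 10/3 ∩ AB · DC = -235/3]
2. A_y = 11/3  [2·signedArea(ACB) = 10/3 ∩ AB · DC = -235/3]
   → A = (23/3, 11/3)

A = (23/3, 11/3)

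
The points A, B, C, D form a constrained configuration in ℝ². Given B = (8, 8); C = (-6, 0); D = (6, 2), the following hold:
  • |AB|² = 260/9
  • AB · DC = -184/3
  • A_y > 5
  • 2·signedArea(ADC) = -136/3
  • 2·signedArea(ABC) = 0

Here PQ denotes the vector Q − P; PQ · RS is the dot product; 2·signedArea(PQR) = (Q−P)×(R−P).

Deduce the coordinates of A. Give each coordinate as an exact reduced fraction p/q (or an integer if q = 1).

A = (10/3, 16/3)

1. A_x = 10/3  [2·signedArea(ABC) = 0 ∩ AB · DC = -184/3]
2. A_y = 16/3  [2·signedArea(ABC) = 0 ∩ AB · DC = -184/3]
   → A = (10/3, 16/3)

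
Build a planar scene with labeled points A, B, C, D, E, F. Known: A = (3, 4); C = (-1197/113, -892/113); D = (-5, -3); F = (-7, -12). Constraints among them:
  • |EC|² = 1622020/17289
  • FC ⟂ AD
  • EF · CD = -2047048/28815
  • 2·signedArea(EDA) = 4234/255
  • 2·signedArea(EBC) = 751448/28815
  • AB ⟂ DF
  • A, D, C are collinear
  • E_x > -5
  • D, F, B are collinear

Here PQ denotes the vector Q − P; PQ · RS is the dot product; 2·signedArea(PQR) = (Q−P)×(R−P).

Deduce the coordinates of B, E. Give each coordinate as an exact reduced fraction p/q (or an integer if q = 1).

B = (-267/85, 456/85)
E = (-1129/255, -36/85)

1. B_x = -267/85  [D, F, B are collinear ∩ AB ⟂ DF]
2. B_y = 456/85  [D, F, B are collinear ∩ AB ⟂ DF]
   → B = (-267/85, 456/85)
3. E_x = -1129/255  [2·signedArea(EBC) = 751448/28815 ∩ 2·signedArea(EDA) = 4234/255]
4. E_y = -36/85  [2·signedArea(EBC) = 751448/28815 ∩ 2·signedArea(EDA) = 4234/255]
   → E = (-1129/255, -36/85)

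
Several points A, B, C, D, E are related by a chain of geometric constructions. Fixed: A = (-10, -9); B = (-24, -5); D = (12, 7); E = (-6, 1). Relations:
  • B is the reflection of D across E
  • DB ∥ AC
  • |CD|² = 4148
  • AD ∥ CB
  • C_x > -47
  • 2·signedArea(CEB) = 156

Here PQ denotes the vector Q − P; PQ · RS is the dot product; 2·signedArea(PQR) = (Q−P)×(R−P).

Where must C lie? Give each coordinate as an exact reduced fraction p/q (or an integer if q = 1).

C = (-46, -21)

1. C_x = -46  [AD ∥ CB ∩ DB ∥ AC]
2. C_y = -21  [AD ∥ CB ∩ DB ∥ AC]
   → C = (-46, -21)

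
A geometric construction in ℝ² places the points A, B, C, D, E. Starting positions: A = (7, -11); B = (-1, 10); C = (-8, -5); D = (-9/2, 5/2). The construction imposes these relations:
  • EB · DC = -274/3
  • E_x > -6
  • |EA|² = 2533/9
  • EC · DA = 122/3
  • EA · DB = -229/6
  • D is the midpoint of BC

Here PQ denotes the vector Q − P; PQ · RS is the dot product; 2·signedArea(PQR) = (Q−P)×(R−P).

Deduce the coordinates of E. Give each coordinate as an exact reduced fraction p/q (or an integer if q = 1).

1. E_x = -17/3  [EB · DC = -274/3 ∩ EC · DA = 122/3]
2. E_y = 0  [EB · DC = -274/3 ∩ EC · DA = 122/3]
   → E = (-17/3, 0)

E = (-17/3, 0)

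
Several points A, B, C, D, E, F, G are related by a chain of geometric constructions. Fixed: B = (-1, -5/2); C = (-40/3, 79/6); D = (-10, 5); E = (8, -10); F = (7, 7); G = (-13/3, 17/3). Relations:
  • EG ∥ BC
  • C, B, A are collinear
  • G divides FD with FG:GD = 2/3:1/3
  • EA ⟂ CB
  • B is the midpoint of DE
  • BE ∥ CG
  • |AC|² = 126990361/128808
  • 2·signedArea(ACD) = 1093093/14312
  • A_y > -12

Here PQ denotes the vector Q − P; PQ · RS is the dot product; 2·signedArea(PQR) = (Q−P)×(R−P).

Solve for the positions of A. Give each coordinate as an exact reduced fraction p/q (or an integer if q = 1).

A = (43571/7156, -82327/7156)

1. A_x = 43571/7156  [C, B, A are collinear ∩ EA ⟂ CB]
2. A_y = -82327/7156  [C, B, A are collinear ∩ EA ⟂ CB]
   → A = (43571/7156, -82327/7156)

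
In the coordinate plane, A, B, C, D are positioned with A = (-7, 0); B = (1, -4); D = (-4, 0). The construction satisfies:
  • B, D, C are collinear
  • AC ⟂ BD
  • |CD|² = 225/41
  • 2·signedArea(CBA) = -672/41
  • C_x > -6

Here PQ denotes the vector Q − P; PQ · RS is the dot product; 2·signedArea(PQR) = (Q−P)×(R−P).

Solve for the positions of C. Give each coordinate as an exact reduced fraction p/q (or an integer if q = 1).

1. C_x = -239/41  [B, D, C are collinear ∩ AC ⟂ BD]
2. C_y = 60/41  [B, D, C are collinear ∩ AC ⟂ BD]
   → C = (-239/41, 60/41)

C = (-239/41, 60/41)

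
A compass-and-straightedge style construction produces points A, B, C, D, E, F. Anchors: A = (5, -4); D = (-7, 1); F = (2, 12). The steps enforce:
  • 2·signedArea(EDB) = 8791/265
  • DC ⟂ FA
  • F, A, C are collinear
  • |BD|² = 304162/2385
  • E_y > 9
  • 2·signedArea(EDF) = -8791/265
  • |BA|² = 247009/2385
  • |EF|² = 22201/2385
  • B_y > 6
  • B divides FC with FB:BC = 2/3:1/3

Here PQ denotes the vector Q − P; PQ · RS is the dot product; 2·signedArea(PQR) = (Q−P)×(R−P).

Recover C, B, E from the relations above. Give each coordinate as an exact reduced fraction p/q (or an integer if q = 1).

1. C_x = 977/265  [F, A, C are collinear ∩ DC ⟂ FA]
2. C_y = 796/265  [F, A, C are collinear ∩ DC ⟂ FA]
   → C = (977/265, 796/265)
3. B_x = 828/265  [B divides FC with FB:BC = 2/3:1/3]
4. B_y = 4772/795  [B divides FC with FB:BC = 2/3:1/3]
   → B = (828/265, 4772/795)
5. E_x = 679/265  [2·signedArea(EDB) = 8791/265 ∩ 2·signedArea(EDF) = -8791/265]
6. E_y = 7156/795  [2·signedArea(EDB) = 8791/265 ∩ 2·signedArea(EDF) = -8791/265]
   → E = (679/265, 7156/795)

B = (828/265, 4772/795)
C = (977/265, 796/265)
E = (679/265, 7156/795)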